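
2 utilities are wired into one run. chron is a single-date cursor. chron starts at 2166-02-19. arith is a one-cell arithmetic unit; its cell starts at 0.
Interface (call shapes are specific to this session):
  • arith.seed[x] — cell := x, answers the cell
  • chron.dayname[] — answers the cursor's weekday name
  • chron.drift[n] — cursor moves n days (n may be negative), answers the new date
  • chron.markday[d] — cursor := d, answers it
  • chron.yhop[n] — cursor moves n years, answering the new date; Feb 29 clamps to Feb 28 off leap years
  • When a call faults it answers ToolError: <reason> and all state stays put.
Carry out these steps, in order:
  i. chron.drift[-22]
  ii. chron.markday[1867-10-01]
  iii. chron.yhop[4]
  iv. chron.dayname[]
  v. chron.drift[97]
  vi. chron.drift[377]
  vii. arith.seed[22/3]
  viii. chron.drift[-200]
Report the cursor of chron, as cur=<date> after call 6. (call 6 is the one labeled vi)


Answer: cur=1873-01-17

Derivation:
Then chron.drift with -22, — result: 2166-01-28.
Using chron.markday with 1867-10-01, yielding 1867-10-01.
Now I run chron.yhop with 4, — result: 1871-10-01.
I try chron.dayname, yielding Sunday.
I call chron.drift with 97, and get 1872-01-06.
Invoking chron.drift with 377, which returns 1873-01-17.
I try arith.seed with 22/3, → 22/3.
Now I run chron.drift with -200, and observe 1872-07-01.


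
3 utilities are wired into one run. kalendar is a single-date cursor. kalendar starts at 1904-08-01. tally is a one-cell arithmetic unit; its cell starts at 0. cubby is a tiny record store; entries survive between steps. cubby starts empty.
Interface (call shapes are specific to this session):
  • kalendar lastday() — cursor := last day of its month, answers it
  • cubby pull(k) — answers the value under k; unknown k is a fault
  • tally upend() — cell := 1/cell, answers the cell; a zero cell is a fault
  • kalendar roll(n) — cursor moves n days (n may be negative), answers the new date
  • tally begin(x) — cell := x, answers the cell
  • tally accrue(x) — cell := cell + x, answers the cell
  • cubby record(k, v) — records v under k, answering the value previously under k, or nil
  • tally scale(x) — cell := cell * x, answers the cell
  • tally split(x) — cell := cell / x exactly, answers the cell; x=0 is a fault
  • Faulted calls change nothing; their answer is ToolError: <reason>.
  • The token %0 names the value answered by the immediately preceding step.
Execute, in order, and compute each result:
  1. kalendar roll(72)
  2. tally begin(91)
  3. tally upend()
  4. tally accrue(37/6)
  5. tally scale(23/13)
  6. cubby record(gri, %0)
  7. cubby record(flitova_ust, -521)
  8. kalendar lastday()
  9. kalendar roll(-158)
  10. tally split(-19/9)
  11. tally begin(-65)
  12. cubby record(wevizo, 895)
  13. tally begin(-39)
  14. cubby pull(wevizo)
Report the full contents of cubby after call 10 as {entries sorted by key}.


Answer: {flitova_ust=-521, gri=77579/7098}

Derivation:
CALL kalendar roll[72]
RET  1904-10-12
CALL tally begin[91]
RET  91
CALL tally upend[]
RET  1/91
CALL tally accrue[37/6]
RET  3373/546
CALL tally scale[23/13]
RET  77579/7098
CALL cubby record[gri; %0]
RET  nil
CALL cubby record[flitova_ust; -521]
RET  nil
CALL kalendar lastday[]
RET  1904-10-31
CALL kalendar roll[-158]
RET  1904-05-26
CALL tally split[-19/9]
RET  -232737/44954
CALL tally begin[-65]
RET  -65
CALL cubby record[wevizo; 895]
RET  nil
CALL tally begin[-39]
RET  -39
CALL cubby pull[wevizo]
RET  895


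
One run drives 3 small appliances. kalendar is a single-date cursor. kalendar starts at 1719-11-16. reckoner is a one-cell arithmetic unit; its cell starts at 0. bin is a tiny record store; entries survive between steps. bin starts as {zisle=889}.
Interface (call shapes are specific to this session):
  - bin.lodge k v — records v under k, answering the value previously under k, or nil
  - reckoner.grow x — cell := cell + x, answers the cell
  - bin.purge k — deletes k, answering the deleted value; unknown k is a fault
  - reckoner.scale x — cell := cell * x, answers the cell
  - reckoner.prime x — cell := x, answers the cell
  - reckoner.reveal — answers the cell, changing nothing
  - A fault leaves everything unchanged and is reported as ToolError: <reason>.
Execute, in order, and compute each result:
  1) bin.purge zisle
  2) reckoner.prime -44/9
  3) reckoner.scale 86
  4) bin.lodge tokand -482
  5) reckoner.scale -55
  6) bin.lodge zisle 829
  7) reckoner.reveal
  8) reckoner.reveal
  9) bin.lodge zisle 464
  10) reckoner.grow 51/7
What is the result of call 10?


-- 1. purge(k=zisle) -> 889
-- 2. prime(x=-44/9) -> -44/9
-- 3. scale(x=86) -> -3784/9
-- 4. lodge(k=tokand, v=-482) -> nil
-- 5. scale(x=-55) -> 208120/9
-- 6. lodge(k=zisle, v=829) -> nil
-- 7. reveal() -> 208120/9
-- 8. reveal() -> 208120/9
-- 9. lodge(k=zisle, v=464) -> 829
-- 10. grow(x=51/7) -> 1457299/63

Answer: 1457299/63


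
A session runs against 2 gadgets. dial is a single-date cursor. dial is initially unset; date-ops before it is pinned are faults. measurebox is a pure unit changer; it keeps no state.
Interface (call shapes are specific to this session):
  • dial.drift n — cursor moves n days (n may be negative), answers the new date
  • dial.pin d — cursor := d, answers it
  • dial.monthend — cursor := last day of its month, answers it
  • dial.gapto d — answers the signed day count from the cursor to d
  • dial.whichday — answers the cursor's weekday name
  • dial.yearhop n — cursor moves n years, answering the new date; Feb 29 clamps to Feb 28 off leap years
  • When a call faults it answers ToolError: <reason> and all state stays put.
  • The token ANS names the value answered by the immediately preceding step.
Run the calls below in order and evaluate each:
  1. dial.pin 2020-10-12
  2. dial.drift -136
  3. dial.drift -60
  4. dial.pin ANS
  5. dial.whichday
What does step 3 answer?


;; dial.pin(2020-10-12) => 2020-10-12
;; dial.drift(-136) => 2020-05-29
;; dial.drift(-60) => 2020-03-30
;; dial.pin(ANS) => 2020-03-30
;; dial.whichday() => Monday

Answer: 2020-03-30


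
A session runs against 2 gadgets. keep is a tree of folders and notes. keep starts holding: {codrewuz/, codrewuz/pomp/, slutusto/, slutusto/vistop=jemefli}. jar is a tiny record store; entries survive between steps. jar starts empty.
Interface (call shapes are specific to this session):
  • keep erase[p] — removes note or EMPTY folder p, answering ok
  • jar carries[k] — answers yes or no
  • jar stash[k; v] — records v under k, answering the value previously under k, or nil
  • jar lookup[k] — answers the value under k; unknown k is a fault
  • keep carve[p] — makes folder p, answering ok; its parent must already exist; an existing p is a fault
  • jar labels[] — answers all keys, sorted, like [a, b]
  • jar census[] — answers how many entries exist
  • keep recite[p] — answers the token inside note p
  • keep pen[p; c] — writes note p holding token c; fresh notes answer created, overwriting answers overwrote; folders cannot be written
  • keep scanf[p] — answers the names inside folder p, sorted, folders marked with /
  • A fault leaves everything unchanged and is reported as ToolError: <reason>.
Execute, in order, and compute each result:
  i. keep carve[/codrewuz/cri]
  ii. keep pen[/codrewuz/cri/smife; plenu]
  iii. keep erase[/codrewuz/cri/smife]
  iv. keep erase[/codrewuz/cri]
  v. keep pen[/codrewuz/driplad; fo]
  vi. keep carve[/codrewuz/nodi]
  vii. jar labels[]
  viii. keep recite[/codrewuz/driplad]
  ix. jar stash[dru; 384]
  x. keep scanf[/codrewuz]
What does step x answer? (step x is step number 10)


Act: keep carve[/codrewuz/cri]
Obs: ok
Act: keep pen[/codrewuz/cri/smife; plenu]
Obs: created
Act: keep erase[/codrewuz/cri/smife]
Obs: ok
Act: keep erase[/codrewuz/cri]
Obs: ok
Act: keep pen[/codrewuz/driplad; fo]
Obs: created
Act: keep carve[/codrewuz/nodi]
Obs: ok
Act: jar labels[]
Obs: []
Act: keep recite[/codrewuz/driplad]
Obs: fo
Act: jar stash[dru; 384]
Obs: nil
Act: keep scanf[/codrewuz]
Obs: [driplad, nodi/, pomp/]

Answer: [driplad, nodi/, pomp/]


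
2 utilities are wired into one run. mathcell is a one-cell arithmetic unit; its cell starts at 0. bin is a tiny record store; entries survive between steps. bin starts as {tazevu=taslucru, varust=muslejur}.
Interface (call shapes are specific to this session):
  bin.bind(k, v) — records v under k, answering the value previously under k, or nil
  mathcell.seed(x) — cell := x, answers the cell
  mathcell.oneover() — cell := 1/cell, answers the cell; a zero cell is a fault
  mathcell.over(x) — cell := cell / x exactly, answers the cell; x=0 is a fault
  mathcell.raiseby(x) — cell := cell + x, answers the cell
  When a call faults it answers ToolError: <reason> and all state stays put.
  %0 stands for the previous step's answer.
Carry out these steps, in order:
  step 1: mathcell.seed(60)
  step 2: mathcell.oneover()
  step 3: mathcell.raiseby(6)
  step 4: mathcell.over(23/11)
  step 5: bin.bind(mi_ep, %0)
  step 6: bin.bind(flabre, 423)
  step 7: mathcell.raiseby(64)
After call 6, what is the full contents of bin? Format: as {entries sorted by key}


Answer: {flabre=423, mi_ep=3971/1380, tazevu=taslucru, varust=muslejur}

Derivation:
# 1. seed(x→60) => 60
# 2. oneover() => 1/60
# 3. raiseby(x→6) => 361/60
# 4. over(x→23/11) => 3971/1380
# 5. bind(k→mi_ep, v→%0) => nil
# 6. bind(k→flabre, v→423) => nil
# 7. raiseby(x→64) => 92291/1380


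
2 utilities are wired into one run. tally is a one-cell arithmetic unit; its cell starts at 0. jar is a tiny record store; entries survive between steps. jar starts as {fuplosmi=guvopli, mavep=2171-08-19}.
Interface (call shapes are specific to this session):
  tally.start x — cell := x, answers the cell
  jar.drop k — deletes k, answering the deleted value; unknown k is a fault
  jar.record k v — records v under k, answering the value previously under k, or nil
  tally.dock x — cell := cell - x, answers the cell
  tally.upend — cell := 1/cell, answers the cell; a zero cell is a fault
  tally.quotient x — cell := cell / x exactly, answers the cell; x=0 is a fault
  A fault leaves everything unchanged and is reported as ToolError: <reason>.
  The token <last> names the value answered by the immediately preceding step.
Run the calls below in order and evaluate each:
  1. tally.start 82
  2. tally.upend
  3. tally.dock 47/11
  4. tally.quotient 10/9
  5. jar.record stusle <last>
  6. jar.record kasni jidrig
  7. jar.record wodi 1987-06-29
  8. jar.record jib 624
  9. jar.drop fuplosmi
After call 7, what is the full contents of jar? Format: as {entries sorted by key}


Now I run tally.start on x→82, and observe 82.
Next I call tally.upend(), — result: 1/82.
Calling tally.dock on x→47/11: -3843/902.
I use tally.quotient on x→10/9, which returns -34587/9020.
I try jar.record on k→stusle, v→<last>, → nil.
Using jar.record on k→kasni, v→jidrig, → nil.
I use jar.record on k→wodi, v→1987-06-29, → nil.
Next I call jar.record on k→jib, v→624, giving nil.
I call jar.drop on k→fuplosmi: guvopli.

Answer: {fuplosmi=guvopli, kasni=jidrig, mavep=2171-08-19, stusle=-34587/9020, wodi=1987-06-29}


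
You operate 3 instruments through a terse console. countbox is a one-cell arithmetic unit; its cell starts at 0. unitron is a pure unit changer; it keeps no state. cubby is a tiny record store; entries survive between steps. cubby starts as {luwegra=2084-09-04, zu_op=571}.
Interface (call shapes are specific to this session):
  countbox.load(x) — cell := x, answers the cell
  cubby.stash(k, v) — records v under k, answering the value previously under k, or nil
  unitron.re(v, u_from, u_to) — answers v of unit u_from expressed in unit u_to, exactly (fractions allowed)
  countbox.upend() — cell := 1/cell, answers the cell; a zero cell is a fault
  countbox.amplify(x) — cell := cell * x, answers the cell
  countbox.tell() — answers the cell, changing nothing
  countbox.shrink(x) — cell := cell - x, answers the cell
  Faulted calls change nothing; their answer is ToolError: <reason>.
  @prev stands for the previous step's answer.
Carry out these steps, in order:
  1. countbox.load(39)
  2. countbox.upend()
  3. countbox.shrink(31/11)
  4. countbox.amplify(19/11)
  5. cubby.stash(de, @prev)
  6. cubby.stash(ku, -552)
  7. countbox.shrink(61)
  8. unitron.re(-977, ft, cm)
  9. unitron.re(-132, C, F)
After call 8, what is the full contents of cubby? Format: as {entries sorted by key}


$ load 39
[out] 39
$ upend
[out] 1/39
$ shrink 31/11
[out] -1198/429
$ amplify 19/11
[out] -22762/4719
$ stash de @prev
[out] nil
$ stash ku -552
[out] nil
$ shrink 61
[out] -310621/4719
$ re -977 ft cm
[out] -744474/25
$ re -132 C F
[out] -1028/5

Answer: {de=-22762/4719, ku=-552, luwegra=2084-09-04, zu_op=571}


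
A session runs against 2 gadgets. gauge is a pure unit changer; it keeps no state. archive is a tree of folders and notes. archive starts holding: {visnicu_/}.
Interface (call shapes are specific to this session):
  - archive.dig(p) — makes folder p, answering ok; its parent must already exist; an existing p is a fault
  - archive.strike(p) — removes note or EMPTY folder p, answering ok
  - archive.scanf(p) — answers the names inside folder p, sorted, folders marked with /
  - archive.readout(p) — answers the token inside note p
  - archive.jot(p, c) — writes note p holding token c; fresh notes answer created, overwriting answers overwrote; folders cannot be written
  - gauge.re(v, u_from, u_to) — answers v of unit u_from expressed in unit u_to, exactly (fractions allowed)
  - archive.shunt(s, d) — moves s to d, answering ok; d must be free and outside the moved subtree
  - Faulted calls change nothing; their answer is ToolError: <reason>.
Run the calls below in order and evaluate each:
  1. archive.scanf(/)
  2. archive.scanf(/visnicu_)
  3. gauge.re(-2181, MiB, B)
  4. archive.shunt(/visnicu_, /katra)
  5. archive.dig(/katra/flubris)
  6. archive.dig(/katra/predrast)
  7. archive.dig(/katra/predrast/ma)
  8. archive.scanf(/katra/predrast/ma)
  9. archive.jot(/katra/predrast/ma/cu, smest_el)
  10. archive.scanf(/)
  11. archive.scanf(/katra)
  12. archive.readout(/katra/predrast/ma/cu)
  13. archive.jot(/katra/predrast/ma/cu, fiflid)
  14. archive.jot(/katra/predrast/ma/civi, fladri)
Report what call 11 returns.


-> scanf(/)
<- [visnicu_/]
-> scanf(/visnicu_)
<- []
-> re(-2181, MiB, B)
<- -2286944256
-> shunt(/visnicu_, /katra)
<- ok
-> dig(/katra/flubris)
<- ok
-> dig(/katra/predrast)
<- ok
-> dig(/katra/predrast/ma)
<- ok
-> scanf(/katra/predrast/ma)
<- []
-> jot(/katra/predrast/ma/cu, smest_el)
<- created
-> scanf(/)
<- [katra/]
-> scanf(/katra)
<- [flubris/, predrast/]
-> readout(/katra/predrast/ma/cu)
<- smest_el
-> jot(/katra/predrast/ma/cu, fiflid)
<- overwrote
-> jot(/katra/predrast/ma/civi, fladri)
<- created

Answer: [flubris/, predrast/]


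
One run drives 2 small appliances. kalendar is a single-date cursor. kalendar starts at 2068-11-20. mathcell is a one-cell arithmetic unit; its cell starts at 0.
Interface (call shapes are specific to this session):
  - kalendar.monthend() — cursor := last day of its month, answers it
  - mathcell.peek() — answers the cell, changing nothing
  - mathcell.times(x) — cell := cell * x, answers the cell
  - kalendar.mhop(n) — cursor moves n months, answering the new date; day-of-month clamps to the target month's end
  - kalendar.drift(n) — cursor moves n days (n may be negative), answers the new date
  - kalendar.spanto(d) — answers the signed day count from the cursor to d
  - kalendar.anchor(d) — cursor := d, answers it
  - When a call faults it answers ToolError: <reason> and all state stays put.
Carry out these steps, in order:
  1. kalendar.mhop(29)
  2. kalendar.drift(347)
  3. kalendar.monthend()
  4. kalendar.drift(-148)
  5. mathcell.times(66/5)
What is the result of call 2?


==> mhop(n→29)
<== 2071-04-20
==> drift(n→347)
<== 2072-04-01
==> monthend()
<== 2072-04-30
==> drift(n→-148)
<== 2071-12-04
==> times(x→66/5)
<== 0

Answer: 2072-04-01


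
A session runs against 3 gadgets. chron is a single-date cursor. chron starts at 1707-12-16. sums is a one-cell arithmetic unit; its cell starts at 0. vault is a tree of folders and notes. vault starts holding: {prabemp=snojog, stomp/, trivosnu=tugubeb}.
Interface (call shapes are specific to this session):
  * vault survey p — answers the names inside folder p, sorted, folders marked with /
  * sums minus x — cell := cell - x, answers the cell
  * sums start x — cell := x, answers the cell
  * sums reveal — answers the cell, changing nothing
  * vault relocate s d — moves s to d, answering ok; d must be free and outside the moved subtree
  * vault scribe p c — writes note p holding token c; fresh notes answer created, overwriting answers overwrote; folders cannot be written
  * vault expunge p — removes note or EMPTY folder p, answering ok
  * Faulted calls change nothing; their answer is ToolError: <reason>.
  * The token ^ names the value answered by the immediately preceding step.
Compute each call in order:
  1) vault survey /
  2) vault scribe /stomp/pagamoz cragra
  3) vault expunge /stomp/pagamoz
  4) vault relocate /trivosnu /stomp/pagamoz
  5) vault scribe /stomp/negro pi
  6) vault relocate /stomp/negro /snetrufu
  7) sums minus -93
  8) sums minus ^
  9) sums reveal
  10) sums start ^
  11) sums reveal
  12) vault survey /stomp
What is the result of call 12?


Answer: [pagamoz]

Derivation:
;; 1. vault survey(/) == [prabemp, stomp/, trivosnu]
;; 2. vault scribe(/stomp/pagamoz, cragra) == created
;; 3. vault expunge(/stomp/pagamoz) == ok
;; 4. vault relocate(/trivosnu, /stomp/pagamoz) == ok
;; 5. vault scribe(/stomp/negro, pi) == created
;; 6. vault relocate(/stomp/negro, /snetrufu) == ok
;; 7. sums minus(-93) == 93
;; 8. sums minus(^) == 0
;; 9. sums reveal() == 0
;; 10. sums start(^) == 0
;; 11. sums reveal() == 0
;; 12. vault survey(/stomp) == [pagamoz]


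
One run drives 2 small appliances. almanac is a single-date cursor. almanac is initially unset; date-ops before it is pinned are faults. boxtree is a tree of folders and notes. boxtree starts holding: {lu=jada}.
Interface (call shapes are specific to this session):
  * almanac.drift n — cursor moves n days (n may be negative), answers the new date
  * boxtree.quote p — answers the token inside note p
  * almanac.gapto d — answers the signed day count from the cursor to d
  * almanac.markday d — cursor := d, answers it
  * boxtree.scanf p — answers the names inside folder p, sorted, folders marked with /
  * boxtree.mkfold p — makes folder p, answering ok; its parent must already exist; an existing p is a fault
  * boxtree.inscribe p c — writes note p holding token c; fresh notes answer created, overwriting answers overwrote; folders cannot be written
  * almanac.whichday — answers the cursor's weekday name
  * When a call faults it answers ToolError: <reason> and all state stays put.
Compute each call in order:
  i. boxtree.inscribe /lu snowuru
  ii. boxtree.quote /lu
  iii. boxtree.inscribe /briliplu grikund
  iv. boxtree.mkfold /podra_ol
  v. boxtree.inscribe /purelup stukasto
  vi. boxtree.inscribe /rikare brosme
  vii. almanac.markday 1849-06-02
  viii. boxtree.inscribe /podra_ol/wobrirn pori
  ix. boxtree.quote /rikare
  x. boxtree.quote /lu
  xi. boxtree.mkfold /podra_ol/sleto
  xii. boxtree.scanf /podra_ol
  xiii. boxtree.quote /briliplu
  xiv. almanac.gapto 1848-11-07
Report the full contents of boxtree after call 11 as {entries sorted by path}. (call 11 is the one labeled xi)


Answer: {briliplu=grikund, lu=snowuru, podra_ol/, podra_ol/sleto/, podra_ol/wobrirn=pori, purelup=stukasto, rikare=brosme}

Derivation:
Then boxtree.inscribe(p='/lu', c='snowuru'), yielding overwrote.
I use boxtree.quote(p='/lu'), yielding snowuru.
I invoke boxtree.inscribe(p='/briliplu', c='grikund'), and observe created.
I call boxtree.mkfold(p='/podra_ol'), and get ok.
Now I run boxtree.inscribe(p='/purelup', c='stukasto'), — result: created.
Invoking boxtree.inscribe(p='/rikare', c='brosme'), and observe created.
I try almanac.markday(d='1849-06-02'), giving 1849-06-02.
Next I call boxtree.inscribe(p='/podra_ol/wobrirn', c='pori'), and observe created.
I run boxtree.quote(p='/rikare'), and get brosme.
Using boxtree.quote(p='/lu'), — result: snowuru.
Using boxtree.mkfold(p='/podra_ol/sleto'), yielding ok.
I call boxtree.scanf(p='/podra_ol'), → [sleto/, wobrirn].
Then boxtree.quote(p='/briliplu'), yielding grikund.
Using almanac.gapto(d='1848-11-07'), → -207.


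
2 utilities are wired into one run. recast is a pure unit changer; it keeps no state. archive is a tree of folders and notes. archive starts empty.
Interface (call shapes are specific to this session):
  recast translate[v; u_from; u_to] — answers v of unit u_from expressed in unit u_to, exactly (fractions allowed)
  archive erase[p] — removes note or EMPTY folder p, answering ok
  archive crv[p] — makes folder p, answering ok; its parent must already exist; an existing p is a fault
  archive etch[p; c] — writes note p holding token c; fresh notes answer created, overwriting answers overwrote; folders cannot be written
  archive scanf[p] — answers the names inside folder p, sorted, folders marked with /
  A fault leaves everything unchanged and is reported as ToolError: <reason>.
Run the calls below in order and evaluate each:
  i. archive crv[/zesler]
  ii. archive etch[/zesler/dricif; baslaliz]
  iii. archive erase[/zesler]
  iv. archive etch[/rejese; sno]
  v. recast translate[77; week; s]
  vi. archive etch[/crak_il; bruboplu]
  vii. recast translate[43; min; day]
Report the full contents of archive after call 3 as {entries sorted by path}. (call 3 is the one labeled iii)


Answer: {zesler/, zesler/dricif=baslaliz}

Derivation:
CALL archive crv[p: /zesler]
RET  ok
CALL archive etch[p: /zesler/dricif; c: baslaliz]
RET  created
CALL archive erase[p: /zesler]
RET  ToolError: not empty
CALL archive etch[p: /rejese; c: sno]
RET  created
CALL recast translate[v: 77; u_from: week; u_to: s]
RET  46569600
CALL archive etch[p: /crak_il; c: bruboplu]
RET  created
CALL recast translate[v: 43; u_from: min; u_to: day]
RET  43/1440


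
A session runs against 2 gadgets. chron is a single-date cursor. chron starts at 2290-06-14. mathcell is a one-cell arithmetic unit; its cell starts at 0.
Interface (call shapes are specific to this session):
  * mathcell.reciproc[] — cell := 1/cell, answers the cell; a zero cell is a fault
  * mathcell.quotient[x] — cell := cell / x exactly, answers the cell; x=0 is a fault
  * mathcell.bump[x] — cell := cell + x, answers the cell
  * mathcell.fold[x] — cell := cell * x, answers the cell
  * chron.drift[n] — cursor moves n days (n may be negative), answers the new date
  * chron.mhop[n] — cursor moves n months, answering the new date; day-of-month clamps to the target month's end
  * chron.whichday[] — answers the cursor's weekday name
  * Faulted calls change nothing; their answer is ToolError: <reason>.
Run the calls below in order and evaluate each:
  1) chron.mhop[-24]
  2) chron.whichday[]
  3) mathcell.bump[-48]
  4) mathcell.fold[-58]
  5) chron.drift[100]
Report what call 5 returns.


·→ chron.mhop(n=-24)
·← 2288-06-14
·→ chron.whichday()
·← Thursday
·→ mathcell.bump(x=-48)
·← -48
·→ mathcell.fold(x=-58)
·← 2784
·→ chron.drift(n=100)
·← 2288-09-22

Answer: 2288-09-22


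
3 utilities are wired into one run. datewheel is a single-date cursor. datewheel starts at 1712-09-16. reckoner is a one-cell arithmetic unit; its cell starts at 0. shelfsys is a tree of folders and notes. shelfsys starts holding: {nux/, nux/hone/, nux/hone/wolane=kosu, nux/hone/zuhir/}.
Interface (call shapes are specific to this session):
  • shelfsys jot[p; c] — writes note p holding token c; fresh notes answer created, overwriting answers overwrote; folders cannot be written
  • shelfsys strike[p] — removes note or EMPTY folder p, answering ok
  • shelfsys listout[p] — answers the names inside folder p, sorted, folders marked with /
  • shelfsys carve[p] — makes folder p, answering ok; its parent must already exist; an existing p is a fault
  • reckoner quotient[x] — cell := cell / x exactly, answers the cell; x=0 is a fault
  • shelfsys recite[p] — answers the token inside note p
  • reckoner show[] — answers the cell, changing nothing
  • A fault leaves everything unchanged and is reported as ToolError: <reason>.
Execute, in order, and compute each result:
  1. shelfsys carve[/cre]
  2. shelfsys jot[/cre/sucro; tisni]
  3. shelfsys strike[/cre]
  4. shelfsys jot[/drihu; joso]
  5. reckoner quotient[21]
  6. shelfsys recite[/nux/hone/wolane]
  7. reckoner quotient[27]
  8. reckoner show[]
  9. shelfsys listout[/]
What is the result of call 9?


Step: shelfsys carve[p: /cre]
Result: ok
Step: shelfsys jot[p: /cre/sucro; c: tisni]
Result: created
Step: shelfsys strike[p: /cre]
Result: ToolError: not empty
Step: shelfsys jot[p: /drihu; c: joso]
Result: created
Step: reckoner quotient[x: 21]
Result: 0
Step: shelfsys recite[p: /nux/hone/wolane]
Result: kosu
Step: reckoner quotient[x: 27]
Result: 0
Step: reckoner show[]
Result: 0
Step: shelfsys listout[p: /]
Result: [cre/, drihu, nux/]

Answer: [cre/, drihu, nux/]


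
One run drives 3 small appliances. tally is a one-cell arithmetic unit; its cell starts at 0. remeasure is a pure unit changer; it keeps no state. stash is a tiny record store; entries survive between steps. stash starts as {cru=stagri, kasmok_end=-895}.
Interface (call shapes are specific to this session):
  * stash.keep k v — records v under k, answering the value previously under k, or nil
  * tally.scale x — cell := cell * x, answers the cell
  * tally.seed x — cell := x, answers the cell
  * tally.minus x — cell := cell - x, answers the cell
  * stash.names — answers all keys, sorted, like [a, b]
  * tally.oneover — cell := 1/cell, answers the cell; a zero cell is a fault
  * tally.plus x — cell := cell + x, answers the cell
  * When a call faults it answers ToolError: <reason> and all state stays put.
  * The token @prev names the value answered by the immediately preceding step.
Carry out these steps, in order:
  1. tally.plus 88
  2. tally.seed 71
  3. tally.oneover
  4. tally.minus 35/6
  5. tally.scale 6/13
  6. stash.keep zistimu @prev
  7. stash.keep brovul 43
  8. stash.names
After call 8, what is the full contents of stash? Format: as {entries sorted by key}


% 1. plus(x='88') => 88
% 2. seed(x='71') => 71
% 3. oneover() => 1/71
% 4. minus(x='35/6') => -2479/426
% 5. scale(x='6/13') => -2479/923
% 6. keep(k='zistimu', v='@prev') => nil
% 7. keep(k='brovul', v='43') => nil
% 8. names() => [brovul, cru, kasmok_end, zistimu]

Answer: {brovul=43, cru=stagri, kasmok_end=-895, zistimu=-2479/923}


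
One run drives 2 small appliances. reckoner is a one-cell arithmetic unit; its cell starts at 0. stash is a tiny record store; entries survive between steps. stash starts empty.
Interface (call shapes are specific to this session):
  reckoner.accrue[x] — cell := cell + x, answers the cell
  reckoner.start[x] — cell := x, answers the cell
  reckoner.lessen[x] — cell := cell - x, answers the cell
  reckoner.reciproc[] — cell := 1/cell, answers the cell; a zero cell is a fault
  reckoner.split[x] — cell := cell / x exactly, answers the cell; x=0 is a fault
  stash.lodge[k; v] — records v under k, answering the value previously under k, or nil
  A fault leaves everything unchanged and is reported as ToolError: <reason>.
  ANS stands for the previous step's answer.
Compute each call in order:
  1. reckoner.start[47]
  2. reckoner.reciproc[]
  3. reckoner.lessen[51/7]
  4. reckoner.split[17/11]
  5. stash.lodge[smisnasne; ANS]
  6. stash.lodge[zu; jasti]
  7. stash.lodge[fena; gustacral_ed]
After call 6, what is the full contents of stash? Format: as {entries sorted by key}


→ reckoner.start(x→47)
← 47
→ reckoner.reciproc()
← 1/47
→ reckoner.lessen(x→51/7)
← -2390/329
→ reckoner.split(x→17/11)
← -26290/5593
→ stash.lodge(k→smisnasne, v→ANS)
← nil
→ stash.lodge(k→zu, v→jasti)
← nil
→ stash.lodge(k→fena, v→gustacral_ed)
← nil

Answer: {smisnasne=-26290/5593, zu=jasti}


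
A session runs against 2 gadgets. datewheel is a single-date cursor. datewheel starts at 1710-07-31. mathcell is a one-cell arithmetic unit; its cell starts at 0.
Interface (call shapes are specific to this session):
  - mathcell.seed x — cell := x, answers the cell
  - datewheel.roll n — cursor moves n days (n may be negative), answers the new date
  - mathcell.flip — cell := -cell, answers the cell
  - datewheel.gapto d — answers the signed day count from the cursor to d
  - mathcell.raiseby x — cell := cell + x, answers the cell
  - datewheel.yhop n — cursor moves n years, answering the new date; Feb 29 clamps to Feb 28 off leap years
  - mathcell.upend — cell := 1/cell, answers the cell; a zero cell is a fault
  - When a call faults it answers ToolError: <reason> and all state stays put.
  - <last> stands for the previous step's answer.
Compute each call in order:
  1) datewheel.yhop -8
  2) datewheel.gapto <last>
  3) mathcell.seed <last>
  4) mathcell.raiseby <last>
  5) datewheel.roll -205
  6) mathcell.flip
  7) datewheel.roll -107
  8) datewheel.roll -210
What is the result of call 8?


$ yhop -8
  1702-07-31
$ gapto <last>
  0
$ seed <last>
  0
$ raiseby <last>
  0
$ roll -205
  1702-01-07
$ flip
  0
$ roll -107
  1701-09-22
$ roll -210
  1701-02-24

Answer: 1701-02-24


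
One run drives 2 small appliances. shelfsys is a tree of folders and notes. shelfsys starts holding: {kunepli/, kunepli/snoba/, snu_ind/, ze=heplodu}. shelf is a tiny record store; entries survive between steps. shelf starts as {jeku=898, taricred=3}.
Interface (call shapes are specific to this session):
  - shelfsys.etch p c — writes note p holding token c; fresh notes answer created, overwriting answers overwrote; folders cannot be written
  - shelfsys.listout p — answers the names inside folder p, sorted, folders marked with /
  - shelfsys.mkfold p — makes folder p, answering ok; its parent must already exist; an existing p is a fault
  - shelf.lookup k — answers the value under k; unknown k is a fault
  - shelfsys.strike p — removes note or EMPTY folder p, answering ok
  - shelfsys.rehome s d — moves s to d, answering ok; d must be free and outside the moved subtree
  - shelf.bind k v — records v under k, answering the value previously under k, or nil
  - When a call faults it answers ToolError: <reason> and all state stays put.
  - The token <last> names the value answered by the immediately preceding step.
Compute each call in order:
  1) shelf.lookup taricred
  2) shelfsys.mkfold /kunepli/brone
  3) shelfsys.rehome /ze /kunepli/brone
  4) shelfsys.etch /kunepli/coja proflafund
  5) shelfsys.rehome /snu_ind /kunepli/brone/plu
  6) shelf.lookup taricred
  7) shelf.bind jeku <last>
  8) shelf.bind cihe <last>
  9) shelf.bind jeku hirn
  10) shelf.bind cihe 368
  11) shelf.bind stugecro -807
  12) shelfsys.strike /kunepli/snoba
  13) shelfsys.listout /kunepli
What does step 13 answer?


→ shelf.lookup(k→taricred)
← 3
→ shelfsys.mkfold(p→/kunepli/brone)
← ok
→ shelfsys.rehome(s→/ze, d→/kunepli/brone)
← ToolError: exists
→ shelfsys.etch(p→/kunepli/coja, c→proflafund)
← created
→ shelfsys.rehome(s→/snu_ind, d→/kunepli/brone/plu)
← ok
→ shelf.lookup(k→taricred)
← 3
→ shelf.bind(k→jeku, v→<last>)
← 898
→ shelf.bind(k→cihe, v→<last>)
← nil
→ shelf.bind(k→jeku, v→hirn)
← 3
→ shelf.bind(k→cihe, v→368)
← 898
→ shelf.bind(k→stugecro, v→-807)
← nil
→ shelfsys.strike(p→/kunepli/snoba)
← ok
→ shelfsys.listout(p→/kunepli)
← [brone/, coja]

Answer: [brone/, coja]


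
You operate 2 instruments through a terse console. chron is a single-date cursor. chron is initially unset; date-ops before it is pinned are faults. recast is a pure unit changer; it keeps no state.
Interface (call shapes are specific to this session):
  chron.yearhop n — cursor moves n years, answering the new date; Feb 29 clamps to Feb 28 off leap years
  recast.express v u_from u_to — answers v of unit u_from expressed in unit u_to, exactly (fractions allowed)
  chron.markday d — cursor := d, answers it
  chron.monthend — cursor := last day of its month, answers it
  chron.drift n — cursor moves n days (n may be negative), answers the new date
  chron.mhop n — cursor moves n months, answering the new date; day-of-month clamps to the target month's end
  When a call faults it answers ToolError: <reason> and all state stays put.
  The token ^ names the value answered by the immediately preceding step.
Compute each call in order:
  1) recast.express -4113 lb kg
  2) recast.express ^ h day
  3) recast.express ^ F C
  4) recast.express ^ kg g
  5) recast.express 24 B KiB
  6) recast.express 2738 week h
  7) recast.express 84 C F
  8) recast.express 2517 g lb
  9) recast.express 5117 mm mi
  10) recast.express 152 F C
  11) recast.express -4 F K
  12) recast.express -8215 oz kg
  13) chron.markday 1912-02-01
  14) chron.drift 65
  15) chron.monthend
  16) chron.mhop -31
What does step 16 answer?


==> express(v=-4113, u_from=lb, u_to=kg)
<== -186562541781/100000000
==> express(v=^, u_from=h, u_to=day)
<== -62187513927/800000000
==> express(v=^, u_from=F, u_to=C)
<== -87787513927/1440000000
==> express(v=^, u_from=kg, u_to=g)
<== -87787513927/1440000
==> express(v=24, u_from=B, u_to=KiB)
<== 3/128
==> express(v=2738, u_from=week, u_to=h)
<== 459984
==> express(v=84, u_from=C, u_to=F)
<== 916/5
==> express(v=2517, u_from=g, u_to=lb)
<== 251700000/45359237
==> express(v=5117, u_from=mm, u_to=mi)
<== 5117/1609344
==> express(v=152, u_from=F, u_to=C)
<== 200/3
==> express(v=-4, u_from=F, u_to=K)
<== 5063/20
==> express(v=-8215, u_from=oz, u_to=kg)
<== -74525226391/320000000
==> markday(d=1912-02-01)
<== 1912-02-01
==> drift(n=65)
<== 1912-04-06
==> monthend()
<== 1912-04-30
==> mhop(n=-31)
<== 1909-09-30

Answer: 1909-09-30


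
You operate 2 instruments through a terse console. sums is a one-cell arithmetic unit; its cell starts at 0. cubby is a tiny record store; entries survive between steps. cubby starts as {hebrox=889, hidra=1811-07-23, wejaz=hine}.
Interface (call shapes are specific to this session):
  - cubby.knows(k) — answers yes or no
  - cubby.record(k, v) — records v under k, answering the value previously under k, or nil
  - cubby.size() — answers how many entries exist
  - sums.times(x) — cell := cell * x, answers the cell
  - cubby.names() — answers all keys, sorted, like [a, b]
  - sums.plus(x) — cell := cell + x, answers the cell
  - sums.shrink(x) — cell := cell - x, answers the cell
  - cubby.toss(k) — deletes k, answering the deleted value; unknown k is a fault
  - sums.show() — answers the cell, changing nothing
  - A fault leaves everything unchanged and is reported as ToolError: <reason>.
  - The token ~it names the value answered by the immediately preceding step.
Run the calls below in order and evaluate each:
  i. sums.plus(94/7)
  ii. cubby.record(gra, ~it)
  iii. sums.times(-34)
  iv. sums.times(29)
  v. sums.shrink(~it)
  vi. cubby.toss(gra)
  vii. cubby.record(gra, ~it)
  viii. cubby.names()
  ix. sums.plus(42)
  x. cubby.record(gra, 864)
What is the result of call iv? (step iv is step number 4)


>>> plus 94/7
[out] 94/7
>>> record gra ~it
[out] nil
>>> times -34
[out] -3196/7
>>> times 29
[out] -92684/7
>>> shrink ~it
[out] 0
>>> toss gra
[out] 94/7
>>> record gra ~it
[out] nil
>>> names
[out] [gra, hebrox, hidra, wejaz]
>>> plus 42
[out] 42
>>> record gra 864
[out] 94/7

Answer: -92684/7


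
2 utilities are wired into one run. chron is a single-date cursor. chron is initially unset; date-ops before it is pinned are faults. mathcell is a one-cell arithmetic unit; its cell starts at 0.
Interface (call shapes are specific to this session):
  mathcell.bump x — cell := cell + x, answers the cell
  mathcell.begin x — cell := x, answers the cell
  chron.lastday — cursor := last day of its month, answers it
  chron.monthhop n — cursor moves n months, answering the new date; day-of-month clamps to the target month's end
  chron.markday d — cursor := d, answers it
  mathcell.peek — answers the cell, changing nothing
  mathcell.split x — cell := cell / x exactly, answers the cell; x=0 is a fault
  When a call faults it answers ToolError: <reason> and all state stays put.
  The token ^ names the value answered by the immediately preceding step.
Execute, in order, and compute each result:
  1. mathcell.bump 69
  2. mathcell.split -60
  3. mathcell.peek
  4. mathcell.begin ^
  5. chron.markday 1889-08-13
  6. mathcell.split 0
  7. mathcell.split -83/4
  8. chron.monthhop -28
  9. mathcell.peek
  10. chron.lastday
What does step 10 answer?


==> bump(x=69)
<== 69
==> split(x=-60)
<== -23/20
==> peek()
<== -23/20
==> begin(x=^)
<== -23/20
==> markday(d=1889-08-13)
<== 1889-08-13
==> split(x=0)
<== ToolError: division by zero
==> split(x=-83/4)
<== 23/415
==> monthhop(n=-28)
<== 1887-04-13
==> peek()
<== 23/415
==> lastday()
<== 1887-04-30

Answer: 1887-04-30


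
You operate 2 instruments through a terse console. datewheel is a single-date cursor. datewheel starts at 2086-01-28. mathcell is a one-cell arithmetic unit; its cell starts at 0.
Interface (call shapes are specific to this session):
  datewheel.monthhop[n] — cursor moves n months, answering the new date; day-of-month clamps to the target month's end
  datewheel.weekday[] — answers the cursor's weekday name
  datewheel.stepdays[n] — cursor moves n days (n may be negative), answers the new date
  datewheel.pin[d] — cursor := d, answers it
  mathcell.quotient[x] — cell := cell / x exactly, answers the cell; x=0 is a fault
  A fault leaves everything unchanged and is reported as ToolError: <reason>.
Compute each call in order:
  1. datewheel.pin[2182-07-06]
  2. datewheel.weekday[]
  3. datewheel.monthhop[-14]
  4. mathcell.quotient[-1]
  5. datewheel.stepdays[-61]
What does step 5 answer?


Answer: 2181-03-06

Derivation:
;; datewheel.pin(d=2182-07-06) -> 2182-07-06
;; datewheel.weekday() -> Saturday
;; datewheel.monthhop(n=-14) -> 2181-05-06
;; mathcell.quotient(x=-1) -> 0
;; datewheel.stepdays(n=-61) -> 2181-03-06


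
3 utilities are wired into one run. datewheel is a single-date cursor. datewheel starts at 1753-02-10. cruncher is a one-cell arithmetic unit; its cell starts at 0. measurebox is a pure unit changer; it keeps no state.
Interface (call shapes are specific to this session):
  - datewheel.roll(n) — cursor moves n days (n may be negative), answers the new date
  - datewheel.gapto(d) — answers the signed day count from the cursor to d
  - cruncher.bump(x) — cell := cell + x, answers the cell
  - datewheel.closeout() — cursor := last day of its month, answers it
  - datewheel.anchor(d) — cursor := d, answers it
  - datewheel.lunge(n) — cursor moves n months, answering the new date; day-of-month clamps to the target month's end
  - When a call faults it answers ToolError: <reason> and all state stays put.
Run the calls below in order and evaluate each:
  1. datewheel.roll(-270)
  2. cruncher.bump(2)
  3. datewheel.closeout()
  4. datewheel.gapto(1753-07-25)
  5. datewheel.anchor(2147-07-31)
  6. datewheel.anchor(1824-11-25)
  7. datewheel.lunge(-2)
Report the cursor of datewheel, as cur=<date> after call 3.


Answer: cur=1752-05-31

Derivation:
~$ roll n=-270
[out] 1752-05-16
~$ bump x=2
[out] 2
~$ closeout
[out] 1752-05-31
~$ gapto d=1753-07-25
[out] 420
~$ anchor d=2147-07-31
[out] 2147-07-31
~$ anchor d=1824-11-25
[out] 1824-11-25
~$ lunge n=-2
[out] 1824-09-25


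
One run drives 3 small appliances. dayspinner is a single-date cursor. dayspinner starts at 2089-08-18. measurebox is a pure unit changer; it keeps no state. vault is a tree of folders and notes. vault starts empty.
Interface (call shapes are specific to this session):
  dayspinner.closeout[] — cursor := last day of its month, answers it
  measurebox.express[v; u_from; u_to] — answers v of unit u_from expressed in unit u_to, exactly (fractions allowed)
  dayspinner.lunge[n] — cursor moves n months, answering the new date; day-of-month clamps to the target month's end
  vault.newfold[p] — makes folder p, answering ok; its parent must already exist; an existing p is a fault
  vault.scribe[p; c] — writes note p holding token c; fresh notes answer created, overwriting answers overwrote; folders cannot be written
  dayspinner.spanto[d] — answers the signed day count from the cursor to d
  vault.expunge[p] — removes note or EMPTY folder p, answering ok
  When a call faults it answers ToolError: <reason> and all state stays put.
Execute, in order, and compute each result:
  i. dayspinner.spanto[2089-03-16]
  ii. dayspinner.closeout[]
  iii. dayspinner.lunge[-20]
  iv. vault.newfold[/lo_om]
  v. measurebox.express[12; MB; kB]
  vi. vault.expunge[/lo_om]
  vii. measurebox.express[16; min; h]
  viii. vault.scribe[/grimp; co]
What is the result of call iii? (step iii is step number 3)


> dayspinner.spanto d='2089-03-16'
  -155
> dayspinner.closeout
  2089-08-31
> dayspinner.lunge n='-20'
  2087-12-31
> vault.newfold p='/lo_om'
  ok
> measurebox.express v='12' u_from='MB' u_to='kB'
  12000
> vault.expunge p='/lo_om'
  ok
> measurebox.express v='16' u_from='min' u_to='h'
  4/15
> vault.scribe p='/grimp' c='co'
  created

Answer: 2087-12-31
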